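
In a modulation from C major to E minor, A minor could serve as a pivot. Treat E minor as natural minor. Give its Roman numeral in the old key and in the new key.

The scale of C major is C D E F G A B; A is degree 6, and the triad built there (A-C-E) is minor, so it is vi.
The scale of E minor (natural minor) is E F# G A B C D; A is degree 4, and the triad built there (A-C-E) is minor, so it is iv.

vi in C major; iv in E minor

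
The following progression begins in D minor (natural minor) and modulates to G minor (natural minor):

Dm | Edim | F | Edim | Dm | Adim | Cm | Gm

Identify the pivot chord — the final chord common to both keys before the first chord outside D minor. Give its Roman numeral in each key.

Dm — i in D minor, v in G minor

Chords diatonic to D minor: Dm, Edim, F, Gm, Am, Bb, C.
Reading the progression, the first chord not in that set is Adim, so the modulation leaves D minor there.
The chord immediately before Adim is Dm, which is diatonic to both keys: i in D minor and v in G minor.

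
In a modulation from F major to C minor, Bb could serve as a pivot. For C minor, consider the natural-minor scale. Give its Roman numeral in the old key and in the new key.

The scale of F major is F G A Bb C D E; Bb is degree 4, and the triad built there (Bb-D-F) is major, so it is IV.
The scale of C minor (natural minor) is C D Eb F G Ab Bb; Bb is degree 7, and the triad built there (Bb-D-F) is major, so it is VII.

IV in F major; VII in C minor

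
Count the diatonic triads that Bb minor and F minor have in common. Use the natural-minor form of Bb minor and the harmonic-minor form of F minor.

Diatonic triads of Bb minor (natural minor): Bbm (i), Cdim (ii°), Db (III), Ebm (iv), Fm (v), Gb (VI), Ab (VII).
Diatonic triads of F minor (harmonic minor): Fm (i), Gdim (ii°), Abaug (III+), Bbm (iv), C (V), Db (VI), Edim (vii°).
Matching root and quality in both lists: Bbm, Db, Fm.
That gives 3 common triads.

3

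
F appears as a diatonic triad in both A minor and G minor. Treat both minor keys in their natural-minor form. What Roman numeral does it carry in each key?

The scale of A minor (natural minor) is A B C D E F G; F is degree 6, and the triad built there (F-A-C) is major, so it is VI.
The scale of G minor (natural minor) is G A Bb C D Eb F; F is degree 7, and the triad built there (F-A-C) is major, so it is VII.

VI in A minor; VII in G minor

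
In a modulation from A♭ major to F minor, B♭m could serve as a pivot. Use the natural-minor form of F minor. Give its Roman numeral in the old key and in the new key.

The scale of A♭ major is A♭ B♭ C D♭ E♭ F G; B♭ is degree 2, and the triad built there (B♭-D♭-F) is minor, so it is ii.
The scale of F minor (natural minor) is F G A♭ B♭ C D♭ E♭; B♭ is degree 4, and the triad built there (B♭-D♭-F) is minor, so it is iv.

ii in A♭ major; iv in F minor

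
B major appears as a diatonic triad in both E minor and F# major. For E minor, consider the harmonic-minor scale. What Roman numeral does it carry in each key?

The scale of E minor (harmonic minor) is E F# G A B C D#; B is degree 5, and the triad built there (B-D#-F#) is major, so it is V.
The scale of F# major is F# G# A# B C# D# E#; B is degree 4, and the triad built there (B-D#-F#) is major, so it is IV.

V in E minor; IV in F# major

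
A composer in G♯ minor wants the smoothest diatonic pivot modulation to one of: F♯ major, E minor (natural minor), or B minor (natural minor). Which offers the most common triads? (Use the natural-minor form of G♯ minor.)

Triads of G♯ minor (natural minor): G♯m (i), A♯dim (ii°), B (III), C♯m (iv), D♯m (v), E (VI), F♯ (VII).
F♯ major shares 4: G♯m, B, D♯m, F♯.
E minor (natural minor) shares 0: none.
B minor (natural minor) shares 0: none.
The most common triads (4) are shared with F♯ major.

F♯ major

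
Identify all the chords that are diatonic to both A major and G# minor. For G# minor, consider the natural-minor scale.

Triads in A major: A (I), Bm (ii), C#m (iii), D (IV), E (V), F#m (vi), G#dim (vii°).
Triads in G# minor (natural minor): G#m (i), A#dim (ii°), B (III), C#m (iv), D#m (v), E (VI), F# (VII).
Shared triads with their functions: C#m (iii in A major, iv in G# minor); E (V in A major, VI in G# minor).

C#m, E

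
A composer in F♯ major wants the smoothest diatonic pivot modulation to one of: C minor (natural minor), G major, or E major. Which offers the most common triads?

E major

Triads of F♯ major: F♯ major (I), G♯ minor (ii), A♯ minor (iii), B major (IV), C♯ major (V), D♯ minor (vi), E♯ diminished (vii°).
C minor (natural minor) shares 0: none.
G major shares 0: none.
E major shares 2: G♯m, B.
The most common triads (2) are shared with E major.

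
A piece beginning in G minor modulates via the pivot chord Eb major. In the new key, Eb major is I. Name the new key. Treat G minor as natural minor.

The numeral I denotes a major triad on scale degree 1. With Eb on degree 1, the tonic of the new key is Eb.
Degree 1 carries a major triad in major keys, so the destination is Eb major.
Check: the diatonic triads of Eb major are Eb (I), Fm (ii), Gm (iii), Ab (IV), Bb (V), Cm (vi), Ddim (vii°) — Eb major is indeed I.

Eb major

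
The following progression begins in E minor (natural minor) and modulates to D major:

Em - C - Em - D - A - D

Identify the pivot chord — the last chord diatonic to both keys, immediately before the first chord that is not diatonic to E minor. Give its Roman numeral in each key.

Chords diatonic to E minor: Em, F#dim, G, Am, Bm, C, D.
Reading the progression, the first chord not in that set is A, so the modulation leaves E minor there.
The chord immediately before A is D, which is diatonic to both keys: VII in E minor and I in D major.

D — VII in E minor, I in D major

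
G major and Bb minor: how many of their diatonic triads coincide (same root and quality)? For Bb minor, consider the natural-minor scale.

0

Diatonic triads of G major: G (I), Am (ii), Bm (iii), C (IV), D (V), Em (vi), F#dim (vii°).
Diatonic triads of Bb minor (natural minor): Bbm (i), Cdim (ii°), Db (III), Ebm (iv), Fm (v), Gb (VI), Ab (VII).
No triad has the same root and quality in both keys.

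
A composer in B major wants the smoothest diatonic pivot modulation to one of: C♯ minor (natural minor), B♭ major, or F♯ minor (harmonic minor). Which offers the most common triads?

Triads of B major: B major (I), C♯ minor (ii), D♯ minor (iii), E major (IV), F♯ major (V), G♯ minor (vi), A♯ diminished (vii°).
C♯ minor (natural minor) shares 4: B, C♯m, E, G♯m.
B♭ major shares 0: none.
F♯ minor (harmonic minor) shares 0: none.
The most common triads (4) are shared with C♯ minor.

C♯ minor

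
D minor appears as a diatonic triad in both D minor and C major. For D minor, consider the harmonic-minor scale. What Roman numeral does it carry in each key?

The scale of D minor (harmonic minor) is D E F G A B♭ C♯; D is degree 1, and the triad built there (D-F-A) is minor, so it is i.
The scale of C major is C D E F G A B; D is degree 2, and the triad built there (D-F-A) is minor, so it is ii.

i in D minor; ii in C major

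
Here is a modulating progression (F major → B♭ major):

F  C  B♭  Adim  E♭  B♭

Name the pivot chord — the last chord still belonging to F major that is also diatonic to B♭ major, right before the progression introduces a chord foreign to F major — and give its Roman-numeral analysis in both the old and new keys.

Chords diatonic to F major: F, Gm, Am, B♭, C, Dm, Edim.
Reading the progression, the first chord not in that set is Adim, so the modulation leaves F major there.
The chord immediately before Adim is B♭, which is diatonic to both keys: IV in F major and I in B♭ major.

B♭ — IV in F major, I in B♭ major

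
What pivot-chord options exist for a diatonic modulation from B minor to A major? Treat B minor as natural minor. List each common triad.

Bm, D, F#m, A

Triads in B minor (natural minor): Bm (i), C#dim (ii°), D (III), Em (iv), F#m (v), G (VI), A (VII).
Triads in A major: A (I), Bm (ii), C#m (iii), D (IV), E (V), F#m (vi), G#dim (vii°).
Shared triads with their functions: Bm (i in B minor, ii in A major); D (III in B minor, IV in A major); F#m (v in B minor, vi in A major); A (VII in B minor, I in A major).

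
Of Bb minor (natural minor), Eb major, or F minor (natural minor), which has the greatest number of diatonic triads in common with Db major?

Bb minor

Triads of Db major: Db major (I), Eb minor (ii), F minor (iii), Gb major (IV), Ab major (V), Bb minor (vi), C diminished (vii°).
Bb minor (natural minor) shares 7: Db, Ebm, Fm, Gb, Ab, Bbm, Cdim.
Eb major shares 2: Fm, Ab.
F minor (natural minor) shares 4: Db, Fm, Ab, Bbm.
The most common triads (7) are shared with Bb minor.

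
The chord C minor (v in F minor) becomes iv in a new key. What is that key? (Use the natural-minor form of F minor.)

The numeral iv denotes a minor triad on scale degree 4. With C on degree 4, the tonic of the new key is G.
Degree 4 carries a minor triad in minor keys, so the destination is G minor.
Check: the diatonic triads of G minor (natural minor) are Gm (i), Adim (ii°), Bb (III), Cm (iv), Dm (v), Eb (VI), F (VII) — C minor is indeed iv.

G minor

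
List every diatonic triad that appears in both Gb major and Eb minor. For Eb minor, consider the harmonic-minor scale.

Abm, Cb, Ebm, Fdim

Triads in Gb major: Gb major (I), Ab minor (ii), Bb minor (iii), Cb major (IV), Db major (V), Eb minor (vi), F diminished (vii°).
Triads in Eb minor (harmonic minor): Eb minor (i), F diminished (ii°), Gb augmented (III+), Ab minor (iv), Bb major (V), Cb major (VI), D diminished (vii°).
Shared triads with their functions: Ab minor (ii in Gb major, iv in Eb minor); Cb major (IV in Gb major, VI in Eb minor); Eb minor (vi in Gb major, i in Eb minor); F diminished (vii° in Gb major, ii° in Eb minor).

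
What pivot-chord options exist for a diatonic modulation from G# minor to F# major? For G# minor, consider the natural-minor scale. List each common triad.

G#m, B, D#m, F#

Triads in G# minor (natural minor): G#m (i), A#dim (ii°), B (III), C#m (iv), D#m (v), E (VI), F# (VII).
Triads in F# major: F# (I), G#m (ii), A#m (iii), B (IV), C# (V), D#m (vi), E#dim (vii°).
Shared triads with their functions: G#m (i in G# minor, ii in F# major); B (III in G# minor, IV in F# major); D#m (v in G# minor, vi in F# major); F# (VII in G# minor, I in F# major).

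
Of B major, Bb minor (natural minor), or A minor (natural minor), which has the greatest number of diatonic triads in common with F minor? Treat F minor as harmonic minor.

Triads of F minor (harmonic minor): Fm (i), Gdim (ii°), Abaug (III+), Bbm (iv), C (V), Db (VI), Edim (vii°).
B major shares 0: none.
Bb minor (natural minor) shares 3: Fm, Bbm, Db.
A minor (natural minor) shares 1: C.
The most common triads (3) are shared with Bb minor.

Bb minor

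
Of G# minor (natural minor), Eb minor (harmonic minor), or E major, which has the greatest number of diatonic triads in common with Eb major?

Eb minor

Triads of Eb major: Eb (I), Fm (ii), Gm (iii), Ab (IV), Bb (V), Cm (vi), Ddim (vii°).
G# minor (natural minor) shares 0: none.
Eb minor (harmonic minor) shares 2: Bb, Ddim.
E major shares 0: none.
The most common triads (2) are shared with Eb minor.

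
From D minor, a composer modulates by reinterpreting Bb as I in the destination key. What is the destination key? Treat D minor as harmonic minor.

Bb major

The numeral I denotes a major triad on scale degree 1. With Bb on degree 1, the tonic of the new key is Bb.
Degree 1 carries a major triad in major keys, so the destination is Bb major.
Check: the diatonic triads of Bb major are Bb (I), Cm (ii), Dm (iii), Eb (IV), F (V), Gm (vi), Adim (vii°) — Bb is indeed I.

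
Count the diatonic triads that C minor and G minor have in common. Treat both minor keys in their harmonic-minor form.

Diatonic triads of C minor (harmonic minor): Cm (i), Ddim (ii°), Ebaug (III+), Fm (iv), G (V), Ab (VI), Bdim (vii°).
Diatonic triads of G minor (harmonic minor): Gm (i), Adim (ii°), Bbaug (III+), Cm (iv), D (V), Eb (VI), F#dim (vii°).
Matching root and quality in both lists: Cm.
That gives 1 common triad.

1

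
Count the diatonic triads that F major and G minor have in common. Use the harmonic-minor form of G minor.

1

Diatonic triads of F major: F (I), Gm (ii), Am (iii), B♭ (IV), C (V), Dm (vi), Edim (vii°).
Diatonic triads of G minor (harmonic minor): Gm (i), Adim (ii°), B♭aug (III+), Cm (iv), D (V), E♭ (VI), F♯dim (vii°).
Matching root and quality in both lists: Gm.
That gives 1 common triad.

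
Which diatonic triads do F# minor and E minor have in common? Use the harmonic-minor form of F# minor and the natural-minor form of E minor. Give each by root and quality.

Triads in F# minor (harmonic minor): F#m (i), G#dim (ii°), Aaug (III+), Bm (iv), C# (V), D (VI), E#dim (vii°).
Triads in E minor (natural minor): Em (i), F#dim (ii°), G (III), Am (iv), Bm (v), C (VI), D (VII).
Shared triads with their functions: Bm (iv in F# minor, v in E minor); D (VI in F# minor, VII in E minor).

Bm, D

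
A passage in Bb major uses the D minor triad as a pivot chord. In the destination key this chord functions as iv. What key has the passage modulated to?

A minor

The numeral iv denotes a minor triad on scale degree 4. With D on degree 4, the tonic of the new key is A.
Degree 4 carries a minor triad in minor keys, so the destination is A minor.
Check: the diatonic triads of A minor (natural minor) are Am (i), Bdim (ii°), C (III), Dm (iv), Em (v), F (VI), G (VII) — D minor is indeed iv.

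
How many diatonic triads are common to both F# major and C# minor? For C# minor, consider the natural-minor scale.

2

Diatonic triads of F# major: F# (I), G#m (ii), A#m (iii), B (IV), C# (V), D#m (vi), E#dim (vii°).
Diatonic triads of C# minor (natural minor): C#m (i), D#dim (ii°), E (III), F#m (iv), G#m (v), A (VI), B (VII).
Matching root and quality in both lists: G#m, B.
That gives 2 common triads.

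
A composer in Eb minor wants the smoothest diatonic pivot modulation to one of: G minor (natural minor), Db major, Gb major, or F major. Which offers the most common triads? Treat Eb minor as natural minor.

Gb major

Triads of Eb minor (natural minor): Eb minor (i), F diminished (ii°), Gb major (III), Ab minor (iv), Bb minor (v), Cb major (VI), Db major (VII).
G minor (natural minor) shares 0: none.
Db major shares 4: Ebm, Gb, Bbm, Db.
Gb major shares 7: Ebm, Fdim, Gb, Abm, Bbm, Cb, Db.
F major shares 0: none.
The most common triads (7) are shared with Gb major.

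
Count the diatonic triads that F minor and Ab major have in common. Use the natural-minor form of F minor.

7

Diatonic triads of F minor (natural minor): Fm (i), Gdim (ii°), Ab (III), Bbm (iv), Cm (v), Db (VI), Eb (VII).
Diatonic triads of Ab major: Ab (I), Bbm (ii), Cm (iii), Db (IV), Eb (V), Fm (vi), Gdim (vii°).
Matching root and quality in both lists: Fm, Gdim, Ab, Bbm, Cm, Db, Eb.
That gives 7 common triads.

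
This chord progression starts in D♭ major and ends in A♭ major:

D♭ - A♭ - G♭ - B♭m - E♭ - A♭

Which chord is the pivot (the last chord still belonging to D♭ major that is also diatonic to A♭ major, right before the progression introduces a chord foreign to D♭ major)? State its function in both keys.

B♭m — vi in D♭ major, ii in A♭ major

Chords diatonic to D♭ major: D♭, E♭m, Fm, G♭, A♭, B♭m, Cdim.
Reading the progression, the first chord not in that set is E♭, so the modulation leaves D♭ major there.
The chord immediately before E♭ is B♭m, which is diatonic to both keys: vi in D♭ major and ii in A♭ major.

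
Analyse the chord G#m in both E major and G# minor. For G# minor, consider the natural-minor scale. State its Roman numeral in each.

The scale of E major is E F# G# A B C# D#; G# is degree 3, and the triad built there (G#-B-D#) is minor, so it is iii.
The scale of G# minor (natural minor) is G# A# B C# D# E F#; G# is degree 1, and the triad built there (G#-B-D#) is minor, so it is i.

iii in E major; i in G# minor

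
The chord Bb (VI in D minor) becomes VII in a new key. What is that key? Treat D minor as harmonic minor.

C minor

The numeral VII denotes a major triad on scale degree 7. With Bb on degree 7, the tonic of the new key is C.
Degree 7 carries a major triad in natural-minor keys, so the destination is C minor.
Check: the diatonic triads of C minor (natural minor) are Cm (i), Ddim (ii°), Eb (III), Fm (iv), Gm (v), Ab (VI), Bb (VII) — Bb is indeed VII.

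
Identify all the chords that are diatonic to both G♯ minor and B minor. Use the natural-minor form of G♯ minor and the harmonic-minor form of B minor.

Triads in G♯ minor (natural minor): G♯ minor (i), A♯ diminished (ii°), B major (III), C♯ minor (iv), D♯ minor (v), E major (VI), F♯ major (VII).
Triads in B minor (harmonic minor): B minor (i), C♯ diminished (ii°), D augmented (III+), E minor (iv), F♯ major (V), G major (VI), A♯ diminished (vii°).
Shared triads with their functions: A♯ diminished (ii° in G♯ minor, vii° in B minor); F♯ major (VII in G♯ minor, V in B minor).

A♯dim, F♯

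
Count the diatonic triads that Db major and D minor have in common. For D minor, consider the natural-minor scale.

0

Diatonic triads of Db major: Db (I), Ebm (ii), Fm (iii), Gb (IV), Ab (V), Bbm (vi), Cdim (vii°).
Diatonic triads of D minor (natural minor): Dm (i), Edim (ii°), F (III), Gm (iv), Am (v), Bb (VI), C (VII).
No triad has the same root and quality in both keys.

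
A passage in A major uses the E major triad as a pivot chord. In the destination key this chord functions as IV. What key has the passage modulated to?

B major

The numeral IV denotes a major triad on scale degree 4. With E on degree 4, the tonic of the new key is B.
Degree 4 carries a major triad in major keys, so the destination is B major.
Check: the diatonic triads of B major are B (I), C#m (ii), D#m (iii), E (IV), F# (V), G#m (vi), A#dim (vii°) — E major is indeed IV.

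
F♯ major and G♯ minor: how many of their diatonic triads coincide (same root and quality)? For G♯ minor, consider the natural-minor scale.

4

Diatonic triads of F♯ major: F♯ major (I), G♯ minor (ii), A♯ minor (iii), B major (IV), C♯ major (V), D♯ minor (vi), E♯ diminished (vii°).
Diatonic triads of G♯ minor (natural minor): G♯ minor (i), A♯ diminished (ii°), B major (III), C♯ minor (iv), D♯ minor (v), E major (VI), F♯ major (VII).
Matching root and quality in both lists: F♯ major, G♯ minor, B major, D♯ minor.
That gives 4 common triads.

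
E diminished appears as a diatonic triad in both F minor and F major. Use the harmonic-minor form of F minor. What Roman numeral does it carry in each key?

vii° in F minor; vii° in F major

The scale of F minor (harmonic minor) is F G Ab Bb C Db E; E is degree 7, and the triad built there (E-G-Bb) is diminished, so it is vii°.
The scale of F major is F G A Bb C D E; E is degree 7, and the triad built there (E-G-Bb) is diminished, so it is vii°.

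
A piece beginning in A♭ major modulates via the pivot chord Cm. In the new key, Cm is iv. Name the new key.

G minor

The numeral iv denotes a minor triad on scale degree 4. With C on degree 4, the tonic of the new key is G.
Degree 4 carries a minor triad in minor keys, so the destination is G minor.
Check: the diatonic triads of G minor (natural minor) are Gm (i), Adim (ii°), B♭ (III), Cm (iv), Dm (v), E♭ (VI), F (VII) — Cm is indeed iv.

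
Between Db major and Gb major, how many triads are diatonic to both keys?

4

Diatonic triads of Db major: Db major (I), Eb minor (ii), F minor (iii), Gb major (IV), Ab major (V), Bb minor (vi), C diminished (vii°).
Diatonic triads of Gb major: Gb major (I), Ab minor (ii), Bb minor (iii), Cb major (IV), Db major (V), Eb minor (vi), F diminished (vii°).
Matching root and quality in both lists: Db major, Eb minor, Gb major, Bb minor.
That gives 4 common triads.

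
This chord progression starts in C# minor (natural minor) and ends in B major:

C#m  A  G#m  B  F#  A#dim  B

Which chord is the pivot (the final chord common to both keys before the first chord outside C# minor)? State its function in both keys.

B — VII in C# minor, I in B major

Chords diatonic to C# minor: C#m, D#dim, E, F#m, G#m, A, B.
Reading the progression, the first chord not in that set is F#, so the modulation leaves C# minor there.
The chord immediately before F# is B, which is diatonic to both keys: VII in C# minor and I in B major.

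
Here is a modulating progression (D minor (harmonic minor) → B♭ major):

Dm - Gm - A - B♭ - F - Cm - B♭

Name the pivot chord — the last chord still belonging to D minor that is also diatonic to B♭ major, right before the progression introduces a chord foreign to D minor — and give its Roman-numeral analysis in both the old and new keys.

Chords diatonic to D minor: Dm, Edim, Faug, Gm, A, B♭, C♯dim.
Reading the progression, the first chord not in that set is F, so the modulation leaves D minor there.
The chord immediately before F is B♭, which is diatonic to both keys: VI in D minor and I in B♭ major.

B♭ — VI in D minor, I in B♭ major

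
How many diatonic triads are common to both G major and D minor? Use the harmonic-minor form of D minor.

0

Diatonic triads of G major: G (I), Am (ii), Bm (iii), C (IV), D (V), Em (vi), F#dim (vii°).
Diatonic triads of D minor (harmonic minor): Dm (i), Edim (ii°), Faug (III+), Gm (iv), A (V), Bb (VI), C#dim (vii°).
No triad has the same root and quality in both keys.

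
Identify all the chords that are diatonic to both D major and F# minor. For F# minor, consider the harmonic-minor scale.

D, F#m, Bm

Triads in D major: D (I), Em (ii), F#m (iii), G (IV), A (V), Bm (vi), C#dim (vii°).
Triads in F# minor (harmonic minor): F#m (i), G#dim (ii°), Aaug (III+), Bm (iv), C# (V), D (VI), E#dim (vii°).
Shared triads with their functions: D (I in D major, VI in F# minor); F#m (iii in D major, i in F# minor); Bm (vi in D major, iv in F# minor).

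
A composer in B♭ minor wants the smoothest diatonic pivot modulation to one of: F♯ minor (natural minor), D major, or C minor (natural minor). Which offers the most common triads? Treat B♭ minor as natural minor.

C minor

Triads of B♭ minor (natural minor): B♭m (i), Cdim (ii°), D♭ (III), E♭m (iv), Fm (v), G♭ (VI), A♭ (VII).
F♯ minor (natural minor) shares 0: none.
D major shares 0: none.
C minor (natural minor) shares 2: Fm, A♭.
The most common triads (2) are shared with C minor.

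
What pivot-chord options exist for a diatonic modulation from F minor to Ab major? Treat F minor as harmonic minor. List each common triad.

Triads in F minor (harmonic minor): Fm (i), Gdim (ii°), Abaug (III+), Bbm (iv), C (V), Db (VI), Edim (vii°).
Triads in Ab major: Ab (I), Bbm (ii), Cm (iii), Db (IV), Eb (V), Fm (vi), Gdim (vii°).
Shared triads with their functions: Fm (i in F minor, vi in Ab major); Gdim (ii° in F minor, vii° in Ab major); Bbm (iv in F minor, ii in Ab major); Db (VI in F minor, IV in Ab major).

Fm, Gdim, Bbm, Db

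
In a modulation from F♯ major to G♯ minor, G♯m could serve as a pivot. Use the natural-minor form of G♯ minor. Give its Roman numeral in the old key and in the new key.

ii in F♯ major; i in G♯ minor

The scale of F♯ major is F♯ G♯ A♯ B C♯ D♯ E♯; G♯ is degree 2, and the triad built there (G♯-B-D♯) is minor, so it is ii.
The scale of G♯ minor (natural minor) is G♯ A♯ B C♯ D♯ E F♯; G♯ is degree 1, and the triad built there (G♯-B-D♯) is minor, so it is i.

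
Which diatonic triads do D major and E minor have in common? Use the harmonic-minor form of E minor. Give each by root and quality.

Em

Triads in D major: D (I), Em (ii), F♯m (iii), G (IV), A (V), Bm (vi), C♯dim (vii°).
Triads in E minor (harmonic minor): Em (i), F♯dim (ii°), Gaug (III+), Am (iv), B (V), C (VI), D♯dim (vii°).
Shared triads with their functions: Em (ii in D major, i in E minor).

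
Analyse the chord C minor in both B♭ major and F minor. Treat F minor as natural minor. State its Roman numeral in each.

ii in B♭ major; v in F minor

The scale of B♭ major is B♭ C D E♭ F G A; C is degree 2, and the triad built there (C-E♭-G) is minor, so it is ii.
The scale of F minor (natural minor) is F G A♭ B♭ C D♭ E♭; C is degree 5, and the triad built there (C-E♭-G) is minor, so it is v.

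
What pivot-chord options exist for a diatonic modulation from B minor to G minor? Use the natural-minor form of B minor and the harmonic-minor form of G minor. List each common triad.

D

Triads in B minor (natural minor): Bm (i), C#dim (ii°), D (III), Em (iv), F#m (v), G (VI), A (VII).
Triads in G minor (harmonic minor): Gm (i), Adim (ii°), Bbaug (III+), Cm (iv), D (V), Eb (VI), F#dim (vii°).
Shared triads with their functions: D (III in B minor, V in G minor).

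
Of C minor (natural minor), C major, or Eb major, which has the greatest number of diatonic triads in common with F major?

Triads of F major: F major (I), G minor (ii), A minor (iii), Bb major (IV), C major (V), D minor (vi), E diminished (vii°).
C minor (natural minor) shares 2: Gm, Bb.
C major shares 4: F, Am, C, Dm.
Eb major shares 2: Gm, Bb.
The most common triads (4) are shared with C major.

C major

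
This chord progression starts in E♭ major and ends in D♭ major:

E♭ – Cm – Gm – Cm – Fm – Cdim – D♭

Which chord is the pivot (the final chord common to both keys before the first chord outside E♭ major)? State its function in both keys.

Chords diatonic to E♭ major: E♭, Fm, Gm, A♭, B♭, Cm, Ddim.
Reading the progression, the first chord not in that set is Cdim, so the modulation leaves E♭ major there.
The chord immediately before Cdim is Fm, which is diatonic to both keys: ii in E♭ major and iii in D♭ major.

Fm — ii in E♭ major, iii in D♭ major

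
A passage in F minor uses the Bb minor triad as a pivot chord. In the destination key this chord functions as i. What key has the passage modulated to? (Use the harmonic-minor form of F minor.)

Bb minor

The numeral i denotes a minor triad on scale degree 1. With Bb on degree 1, the tonic of the new key is Bb.
Degree 1 carries a minor triad in minor keys, so the destination is Bb minor.
Check: the diatonic triads of Bb minor (natural minor) are Bbm (i), Cdim (ii°), Db (III), Ebm (iv), Fm (v), Gb (VI), Ab (VII) — Bb minor is indeed i.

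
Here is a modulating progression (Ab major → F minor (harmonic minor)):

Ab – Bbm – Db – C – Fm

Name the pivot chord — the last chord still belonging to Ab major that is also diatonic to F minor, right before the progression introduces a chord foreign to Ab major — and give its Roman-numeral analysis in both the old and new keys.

Db — IV in Ab major, VI in F minor

Chords diatonic to Ab major: Ab, Bbm, Cm, Db, Eb, Fm, Gdim.
Reading the progression, the first chord not in that set is C, so the modulation leaves Ab major there.
The chord immediately before C is Db, which is diatonic to both keys: IV in Ab major and VI in F minor.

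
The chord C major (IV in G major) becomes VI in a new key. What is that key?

E minor

The numeral VI denotes a major triad on scale degree 6. With C on degree 6, the tonic of the new key is E.
Degree 6 carries a major triad in minor keys, so the destination is E minor.
Check: the diatonic triads of E minor (natural minor) are Em (i), F#dim (ii°), G (III), Am (iv), Bm (v), C (VI), D (VII) — C major is indeed VI.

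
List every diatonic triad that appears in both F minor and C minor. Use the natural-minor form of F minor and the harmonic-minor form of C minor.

Fm, Ab, Cm

Triads in F minor (natural minor): F minor (i), G diminished (ii°), Ab major (III), Bb minor (iv), C minor (v), Db major (VI), Eb major (VII).
Triads in C minor (harmonic minor): C minor (i), D diminished (ii°), Eb augmented (III+), F minor (iv), G major (V), Ab major (VI), B diminished (vii°).
Shared triads with their functions: F minor (i in F minor, iv in C minor); Ab major (III in F minor, VI in C minor); C minor (v in F minor, i in C minor).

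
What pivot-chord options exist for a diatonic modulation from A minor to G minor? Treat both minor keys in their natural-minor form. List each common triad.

Triads in A minor (natural minor): Am (i), Bdim (ii°), C (III), Dm (iv), Em (v), F (VI), G (VII).
Triads in G minor (natural minor): Gm (i), Adim (ii°), Bb (III), Cm (iv), Dm (v), Eb (VI), F (VII).
Shared triads with their functions: Dm (iv in A minor, v in G minor); F (VI in A minor, VII in G minor).

Dm, F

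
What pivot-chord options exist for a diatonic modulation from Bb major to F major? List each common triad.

Triads in Bb major: Bb major (I), C minor (ii), D minor (iii), Eb major (IV), F major (V), G minor (vi), A diminished (vii°).
Triads in F major: F major (I), G minor (ii), A minor (iii), Bb major (IV), C major (V), D minor (vi), E diminished (vii°).
Shared triads with their functions: Bb major (I in Bb major, IV in F major); D minor (iii in Bb major, vi in F major); F major (V in Bb major, I in F major); G minor (vi in Bb major, ii in F major).

Bb, Dm, F, Gm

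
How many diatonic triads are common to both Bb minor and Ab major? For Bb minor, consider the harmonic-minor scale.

1

Diatonic triads of Bb minor (harmonic minor): Bb minor (i), C diminished (ii°), Db augmented (III+), Eb minor (iv), F major (V), Gb major (VI), A diminished (vii°).
Diatonic triads of Ab major: Ab major (I), Bb minor (ii), C minor (iii), Db major (IV), Eb major (V), F minor (vi), G diminished (vii°).
Matching root and quality in both lists: Bb minor.
That gives 1 common triad.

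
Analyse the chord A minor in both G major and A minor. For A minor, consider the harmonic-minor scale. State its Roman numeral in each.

The scale of G major is G A B C D E F#; A is degree 2, and the triad built there (A-C-E) is minor, so it is ii.
The scale of A minor (harmonic minor) is A B C D E F G#; A is degree 1, and the triad built there (A-C-E) is minor, so it is i.

ii in G major; i in A minor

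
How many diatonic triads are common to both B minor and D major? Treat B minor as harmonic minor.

4

Diatonic triads of B minor (harmonic minor): Bm (i), C#dim (ii°), Daug (III+), Em (iv), F# (V), G (VI), A#dim (vii°).
Diatonic triads of D major: D (I), Em (ii), F#m (iii), G (IV), A (V), Bm (vi), C#dim (vii°).
Matching root and quality in both lists: Bm, C#dim, Em, G.
That gives 4 common triads.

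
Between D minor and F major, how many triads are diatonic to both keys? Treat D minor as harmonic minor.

Diatonic triads of D minor (harmonic minor): D minor (i), E diminished (ii°), F augmented (III+), G minor (iv), A major (V), Bb major (VI), C# diminished (vii°).
Diatonic triads of F major: F major (I), G minor (ii), A minor (iii), Bb major (IV), C major (V), D minor (vi), E diminished (vii°).
Matching root and quality in both lists: D minor, E diminished, G minor, Bb major.
That gives 4 common triads.

4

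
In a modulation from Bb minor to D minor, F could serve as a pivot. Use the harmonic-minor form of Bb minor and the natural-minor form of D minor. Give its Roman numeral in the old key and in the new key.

V in Bb minor; III in D minor

The scale of Bb minor (harmonic minor) is Bb C Db Eb F Gb A; F is degree 5, and the triad built there (F-A-C) is major, so it is V.
The scale of D minor (natural minor) is D E F G A Bb C; F is degree 3, and the triad built there (F-A-C) is major, so it is III.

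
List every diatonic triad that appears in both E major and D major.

F#m, A

Triads in E major: E major (I), F# minor (ii), G# minor (iii), A major (IV), B major (V), C# minor (vi), D# diminished (vii°).
Triads in D major: D major (I), E minor (ii), F# minor (iii), G major (IV), A major (V), B minor (vi), C# diminished (vii°).
Shared triads with their functions: F# minor (ii in E major, iii in D major); A major (IV in E major, V in D major).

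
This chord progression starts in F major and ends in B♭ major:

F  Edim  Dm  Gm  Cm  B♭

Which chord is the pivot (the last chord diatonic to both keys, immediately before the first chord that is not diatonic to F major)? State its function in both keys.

Chords diatonic to F major: F, Gm, Am, B♭, C, Dm, Edim.
Reading the progression, the first chord not in that set is Cm, so the modulation leaves F major there.
The chord immediately before Cm is Gm, which is diatonic to both keys: ii in F major and vi in B♭ major.

Gm — ii in F major, vi in B♭ major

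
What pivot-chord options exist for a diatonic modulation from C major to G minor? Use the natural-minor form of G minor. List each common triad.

Triads in C major: C major (I), D minor (ii), E minor (iii), F major (IV), G major (V), A minor (vi), B diminished (vii°).
Triads in G minor (natural minor): G minor (i), A diminished (ii°), Bb major (III), C minor (iv), D minor (v), Eb major (VI), F major (VII).
Shared triads with their functions: D minor (ii in C major, v in G minor); F major (IV in C major, VII in G minor).

Dm, F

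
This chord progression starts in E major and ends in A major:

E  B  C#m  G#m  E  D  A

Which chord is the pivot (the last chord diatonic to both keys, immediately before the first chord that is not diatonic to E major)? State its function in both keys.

Chords diatonic to E major: E, F#m, G#m, A, B, C#m, D#dim.
Reading the progression, the first chord not in that set is D, so the modulation leaves E major there.
The chord immediately before D is E, which is diatonic to both keys: I in E major and V in A major.

E — I in E major, V in A major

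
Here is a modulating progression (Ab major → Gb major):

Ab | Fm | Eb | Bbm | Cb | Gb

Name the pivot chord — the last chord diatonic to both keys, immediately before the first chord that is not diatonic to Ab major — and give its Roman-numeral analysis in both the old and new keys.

Bbm — ii in Ab major, iii in Gb major

Chords diatonic to Ab major: Ab, Bbm, Cm, Db, Eb, Fm, Gdim.
Reading the progression, the first chord not in that set is Cb, so the modulation leaves Ab major there.
The chord immediately before Cb is Bbm, which is diatonic to both keys: ii in Ab major and iii in Gb major.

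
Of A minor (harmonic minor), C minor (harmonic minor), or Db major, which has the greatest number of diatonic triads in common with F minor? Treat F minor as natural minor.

Db major

Triads of F minor (natural minor): Fm (i), Gdim (ii°), Ab (III), Bbm (iv), Cm (v), Db (VI), Eb (VII).
A minor (harmonic minor) shares 0: none.
C minor (harmonic minor) shares 3: Fm, Ab, Cm.
Db major shares 4: Fm, Ab, Bbm, Db.
The most common triads (4) are shared with Db major.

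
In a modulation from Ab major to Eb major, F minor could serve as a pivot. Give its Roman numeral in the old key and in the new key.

The scale of Ab major is Ab Bb C Db Eb F G; F is degree 6, and the triad built there (F-Ab-C) is minor, so it is vi.
The scale of Eb major is Eb F G Ab Bb C D; F is degree 2, and the triad built there (F-Ab-C) is minor, so it is ii.

vi in Ab major; ii in Eb major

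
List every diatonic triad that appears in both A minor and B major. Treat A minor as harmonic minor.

E

Triads in A minor (harmonic minor): Am (i), Bdim (ii°), Caug (III+), Dm (iv), E (V), F (VI), G#dim (vii°).
Triads in B major: B (I), C#m (ii), D#m (iii), E (IV), F# (V), G#m (vi), A#dim (vii°).
Shared triads with their functions: E (V in A minor, IV in B major).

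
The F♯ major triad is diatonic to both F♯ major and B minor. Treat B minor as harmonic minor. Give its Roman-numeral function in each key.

The scale of F♯ major is F♯ G♯ A♯ B C♯ D♯ E♯; F♯ is degree 1, and the triad built there (F♯-A♯-C♯) is major, so it is I.
The scale of B minor (harmonic minor) is B C♯ D E F♯ G A♯; F♯ is degree 5, and the triad built there (F♯-A♯-C♯) is major, so it is V.

I in F♯ major; V in B minor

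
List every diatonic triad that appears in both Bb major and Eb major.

Triads in Bb major: Bb major (I), C minor (ii), D minor (iii), Eb major (IV), F major (V), G minor (vi), A diminished (vii°).
Triads in Eb major: Eb major (I), F minor (ii), G minor (iii), Ab major (IV), Bb major (V), C minor (vi), D diminished (vii°).
Shared triads with their functions: Bb major (I in Bb major, V in Eb major); C minor (ii in Bb major, vi in Eb major); Eb major (IV in Bb major, I in Eb major); G minor (vi in Bb major, iii in Eb major).

Bb, Cm, Eb, Gm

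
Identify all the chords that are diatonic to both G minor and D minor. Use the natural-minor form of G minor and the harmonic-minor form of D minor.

Triads in G minor (natural minor): Gm (i), Adim (ii°), B♭ (III), Cm (iv), Dm (v), E♭ (VI), F (VII).
Triads in D minor (harmonic minor): Dm (i), Edim (ii°), Faug (III+), Gm (iv), A (V), B♭ (VI), C♯dim (vii°).
Shared triads with their functions: Gm (i in G minor, iv in D minor); B♭ (III in G minor, VI in D minor); Dm (v in G minor, i in D minor).

Gm, B♭, Dm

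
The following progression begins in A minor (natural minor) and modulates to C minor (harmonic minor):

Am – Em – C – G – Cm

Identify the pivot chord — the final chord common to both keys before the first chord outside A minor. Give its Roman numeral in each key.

Chords diatonic to A minor: Am, Bdim, C, Dm, Em, F, G.
Reading the progression, the first chord not in that set is Cm, so the modulation leaves A minor there.
The chord immediately before Cm is G, which is diatonic to both keys: VII in A minor and V in C minor.

G — VII in A minor, V in C minor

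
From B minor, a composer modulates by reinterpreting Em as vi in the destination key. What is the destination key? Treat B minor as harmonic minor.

G major

The numeral vi denotes a minor triad on scale degree 6. With E on degree 6, the tonic of the new key is G.
Degree 6 carries a minor triad in major keys, so the destination is G major.
Check: the diatonic triads of G major are G (I), Am (ii), Bm (iii), C (IV), D (V), Em (vi), F#dim (vii°) — Em is indeed vi.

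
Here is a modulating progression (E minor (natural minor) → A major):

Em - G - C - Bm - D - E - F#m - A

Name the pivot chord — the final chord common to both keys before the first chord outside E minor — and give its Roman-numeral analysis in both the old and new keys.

D — VII in E minor, IV in A major

Chords diatonic to E minor: Em, F#dim, G, Am, Bm, C, D.
Reading the progression, the first chord not in that set is E, so the modulation leaves E minor there.
The chord immediately before E is D, which is diatonic to both keys: VII in E minor and IV in A major.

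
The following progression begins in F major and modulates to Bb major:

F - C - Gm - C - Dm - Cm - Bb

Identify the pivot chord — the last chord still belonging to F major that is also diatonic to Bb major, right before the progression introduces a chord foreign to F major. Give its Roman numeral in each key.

Chords diatonic to F major: F, Gm, Am, Bb, C, Dm, Edim.
Reading the progression, the first chord not in that set is Cm, so the modulation leaves F major there.
The chord immediately before Cm is Dm, which is diatonic to both keys: vi in F major and iii in Bb major.

Dm — vi in F major, iii in Bb major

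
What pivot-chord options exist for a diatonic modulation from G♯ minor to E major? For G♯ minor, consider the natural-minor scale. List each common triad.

Triads in G♯ minor (natural minor): G♯m (i), A♯dim (ii°), B (III), C♯m (iv), D♯m (v), E (VI), F♯ (VII).
Triads in E major: E (I), F♯m (ii), G♯m (iii), A (IV), B (V), C♯m (vi), D♯dim (vii°).
Shared triads with their functions: G♯m (i in G♯ minor, iii in E major); B (III in G♯ minor, V in E major); C♯m (iv in G♯ minor, vi in E major); E (VI in G♯ minor, I in E major).

G♯m, B, C♯m, E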